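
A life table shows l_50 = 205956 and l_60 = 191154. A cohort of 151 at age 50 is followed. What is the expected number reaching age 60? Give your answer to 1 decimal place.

140.1

The relevant probability is 191154/205956 = 0.928130.
Expected number = 151 × 0.928130 = 140.1.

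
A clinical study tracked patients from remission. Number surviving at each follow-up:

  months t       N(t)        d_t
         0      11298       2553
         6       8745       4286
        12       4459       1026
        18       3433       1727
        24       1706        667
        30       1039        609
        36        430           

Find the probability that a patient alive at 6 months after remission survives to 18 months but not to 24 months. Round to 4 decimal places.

This is the probability of reaching 18 but not 24, conditional on being alive at 6: (N(18) − N(24)) / N(6).
= (3433 − 1706) / 8745 = 1727 / 8745 = 0.197484.

0.1975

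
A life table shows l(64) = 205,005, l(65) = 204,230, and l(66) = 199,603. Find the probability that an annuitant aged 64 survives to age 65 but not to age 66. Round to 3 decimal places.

0.023

This is the probability of reaching 65 but not 66, conditional on being alive at 64: (l(65) − l(66)) / l(64).
= (204,230 − 199,603) / 205,005 = 4,627 / 205,005 = 0.022570.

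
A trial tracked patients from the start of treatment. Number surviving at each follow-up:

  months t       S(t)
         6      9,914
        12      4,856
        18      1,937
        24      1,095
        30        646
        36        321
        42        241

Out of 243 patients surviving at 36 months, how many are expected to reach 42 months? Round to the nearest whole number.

The relevant probability is 241/321 = 0.750779.
Expected number = 243 × 0.750779 = 182.

182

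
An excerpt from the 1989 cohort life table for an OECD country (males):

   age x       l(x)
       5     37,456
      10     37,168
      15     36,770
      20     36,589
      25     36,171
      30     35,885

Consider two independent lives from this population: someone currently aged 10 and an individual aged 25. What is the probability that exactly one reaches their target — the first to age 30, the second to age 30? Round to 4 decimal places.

p₁ = l(30)/l(10) = 35,885/37,168 = 0.965481; p₂ = l(30)/l(25) = 35,885/36,171 = 0.992093.
P(exactly one) = p₁(1−p₂) + (1−p₁)p₂ = 0.007634 + 0.034246 = 0.041880.

0.0419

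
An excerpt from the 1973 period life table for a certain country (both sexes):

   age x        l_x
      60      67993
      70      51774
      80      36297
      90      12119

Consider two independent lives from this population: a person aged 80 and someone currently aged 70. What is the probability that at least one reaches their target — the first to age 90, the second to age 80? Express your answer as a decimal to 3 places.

p₁ = l_90/l_80 = 12119/36297 = 0.333884; p₂ = l_80/l_70 = 36297/51774 = 0.701066.
P(at least one) = 1 − (1−p₁)(1−p₂) = 1 − 0.666116 × 0.298934 = 0.800875.

0.801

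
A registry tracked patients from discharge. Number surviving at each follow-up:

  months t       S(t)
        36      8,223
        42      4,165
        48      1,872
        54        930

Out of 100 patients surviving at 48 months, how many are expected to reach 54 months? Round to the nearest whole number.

50

The relevant probability is 930/1,872 = 0.496795.
Expected number = 100 × 0.496795 = 50.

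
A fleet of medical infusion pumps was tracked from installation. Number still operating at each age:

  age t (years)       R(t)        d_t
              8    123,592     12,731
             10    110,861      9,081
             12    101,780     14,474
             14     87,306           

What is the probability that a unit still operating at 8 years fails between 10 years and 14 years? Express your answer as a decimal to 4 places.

This is the probability of reaching 10 but not 14, conditional on being operational at 8: (R(10) − R(14)) / R(8).
= (110,861 − 87,306) / 123,592 = 23,555 / 123,592 = 0.190587.

0.1906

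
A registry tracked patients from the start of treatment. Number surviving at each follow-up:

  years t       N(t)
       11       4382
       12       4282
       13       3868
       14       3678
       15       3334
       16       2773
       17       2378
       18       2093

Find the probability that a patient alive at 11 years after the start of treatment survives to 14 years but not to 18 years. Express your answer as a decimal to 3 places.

0.362

This is the probability of reaching 14 but not 18, conditional on being alive at 11: (N(14) − N(18)) / N(11).
= (3678 − 2093) / 4382 = 1585 / 4382 = 0.361707.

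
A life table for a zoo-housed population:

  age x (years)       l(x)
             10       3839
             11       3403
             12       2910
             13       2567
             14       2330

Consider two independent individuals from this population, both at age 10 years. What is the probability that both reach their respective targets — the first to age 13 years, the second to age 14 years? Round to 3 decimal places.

0.406

p₁ = l(13)/l(10) = 2567/3839 = 0.668664; p₂ = l(14)/l(10) = 2330/3839 = 0.606929.
P(both) = p₁ × p₂ = 0.668664 × 0.606929 = 0.405832.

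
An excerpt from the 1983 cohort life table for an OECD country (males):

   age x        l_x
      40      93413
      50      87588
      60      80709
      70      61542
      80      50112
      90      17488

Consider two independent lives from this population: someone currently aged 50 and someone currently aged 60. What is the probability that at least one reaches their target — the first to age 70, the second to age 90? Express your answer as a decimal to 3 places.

0.767

p₁ = l_70/l_50 = 61542/87588 = 0.702630; p₂ = l_90/l_60 = 17488/80709 = 0.216680.
P(at least one) = 1 − (1−p₁)(1−p₂) = 1 − 0.297370 × 0.783320 = 0.767064.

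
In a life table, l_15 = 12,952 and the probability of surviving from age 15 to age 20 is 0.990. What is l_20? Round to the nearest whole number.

l_20 = l_15 × p = 12,952 × 0.990 = 12822.

12822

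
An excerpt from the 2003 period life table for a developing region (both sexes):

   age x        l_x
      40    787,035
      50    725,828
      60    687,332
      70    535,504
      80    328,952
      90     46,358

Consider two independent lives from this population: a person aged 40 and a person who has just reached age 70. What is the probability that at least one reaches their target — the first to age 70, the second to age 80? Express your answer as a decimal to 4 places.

0.8767

p₁ = l_70/l_40 = 535,504/787,035 = 0.680407; p₂ = l_80/l_70 = 328,952/535,504 = 0.614285.
P(at least one) = 1 − (1−p₁)(1−p₂) = 1 − 0.319593 × 0.385715 = 0.876728.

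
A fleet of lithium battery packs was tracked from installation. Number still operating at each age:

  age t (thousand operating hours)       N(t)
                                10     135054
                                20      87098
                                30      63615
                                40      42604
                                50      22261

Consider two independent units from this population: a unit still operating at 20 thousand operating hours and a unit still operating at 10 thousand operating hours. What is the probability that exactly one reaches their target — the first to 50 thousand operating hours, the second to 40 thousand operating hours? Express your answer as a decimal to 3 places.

0.410

p₁ = N(50)/N(20) = 22261/87098 = 0.255586; p₂ = N(40)/N(10) = 42604/135054 = 0.315459.
P(exactly one) = p₁(1−p₂) + (1−p₁)p₂ = 0.174959 + 0.234832 = 0.409791.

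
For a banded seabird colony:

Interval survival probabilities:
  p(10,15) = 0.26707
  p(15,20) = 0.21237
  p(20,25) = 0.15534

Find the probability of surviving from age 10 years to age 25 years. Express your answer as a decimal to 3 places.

0.009

P(survive 10→25) = 0.26707 × 0.21237 × 0.15534.
= 0.008811.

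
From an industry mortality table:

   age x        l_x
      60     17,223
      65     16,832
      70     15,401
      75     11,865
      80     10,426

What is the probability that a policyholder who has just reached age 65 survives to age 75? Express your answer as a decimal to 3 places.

We want 10p65 = l_75/l_65.
The conditional survival probability is l_75/l_65 = 11,865/16,832 = 0.704907.

0.705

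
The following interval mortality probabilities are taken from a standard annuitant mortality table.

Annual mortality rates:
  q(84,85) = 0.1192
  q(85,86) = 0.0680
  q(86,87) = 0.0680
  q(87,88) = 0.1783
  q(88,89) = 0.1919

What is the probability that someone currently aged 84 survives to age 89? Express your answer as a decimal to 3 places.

0.508

P(survive 84→89) = (1 − 0.1192) × (1 − 0.0680) × (1 − 0.0680) × (1 − 0.1783) × (1 − 0.1919).
= 0.8808 × 0.9320 × 0.9320 × 0.8217 × 0.8081 = 0.508028.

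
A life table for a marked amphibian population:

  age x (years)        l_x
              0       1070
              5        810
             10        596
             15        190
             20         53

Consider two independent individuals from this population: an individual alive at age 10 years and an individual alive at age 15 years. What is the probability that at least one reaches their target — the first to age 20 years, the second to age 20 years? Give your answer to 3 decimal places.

0.343

p₁ = l_20/l_10 = 53/596 = 0.088926; p₂ = l_20/l_15 = 53/190 = 0.278947.
P(at least one) = 1 − (1−p₁)(1−p₂) = 1 − 0.911074 × 0.721053 = 0.343067.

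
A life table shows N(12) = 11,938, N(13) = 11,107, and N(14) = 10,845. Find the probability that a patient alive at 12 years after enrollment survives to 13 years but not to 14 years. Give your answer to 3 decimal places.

This is the probability of reaching 13 but not 14, conditional on being alive at 12: (N(13) − N(14)) / N(12).
= (11,107 − 10,845) / 11,938 = 262 / 11,938 = 0.021947.

0.022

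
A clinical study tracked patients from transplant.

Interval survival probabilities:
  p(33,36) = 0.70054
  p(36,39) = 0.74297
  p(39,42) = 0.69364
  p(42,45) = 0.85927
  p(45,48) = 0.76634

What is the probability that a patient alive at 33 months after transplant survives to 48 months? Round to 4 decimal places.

P(survive 33→48) = 0.70054 × 0.74297 × 0.69364 × 0.85927 × 0.76634.
= 0.237733.

0.2377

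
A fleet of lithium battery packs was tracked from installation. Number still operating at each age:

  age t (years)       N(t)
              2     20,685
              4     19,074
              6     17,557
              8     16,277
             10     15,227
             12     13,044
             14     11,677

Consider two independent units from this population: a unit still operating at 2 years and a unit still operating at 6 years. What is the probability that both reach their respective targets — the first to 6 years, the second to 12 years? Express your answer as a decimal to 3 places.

0.631

p₁ = N(6)/N(2) = 17,557/20,685 = 0.848779; p₂ = N(12)/N(6) = 13,044/17,557 = 0.742952.
P(both) = p₁ × p₂ = 0.848779 × 0.742952 = 0.630602.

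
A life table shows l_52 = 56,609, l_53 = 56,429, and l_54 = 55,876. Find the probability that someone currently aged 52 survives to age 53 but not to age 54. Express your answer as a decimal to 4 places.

0.0098

We want 1|1q52 = (l_53 − l_54)/l_52.
This is the probability of reaching 53 but not 54, conditional on being alive at 52: (l_53 − l_54) / l_52.
= (56,429 − 55,876) / 56,609 = 553 / 56,609 = 0.009769.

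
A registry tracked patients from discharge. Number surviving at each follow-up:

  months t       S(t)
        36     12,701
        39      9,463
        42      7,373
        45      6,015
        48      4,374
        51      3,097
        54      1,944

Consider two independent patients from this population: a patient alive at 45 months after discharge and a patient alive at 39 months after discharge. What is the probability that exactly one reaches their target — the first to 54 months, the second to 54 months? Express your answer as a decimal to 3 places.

0.396

p₁ = S(54)/S(45) = 1,944/6,015 = 0.323192; p₂ = S(54)/S(39) = 1,944/9,463 = 0.205432.
P(exactly one) = p₁(1−p₂) + (1−p₁)p₂ = 0.256798 + 0.139038 = 0.395836.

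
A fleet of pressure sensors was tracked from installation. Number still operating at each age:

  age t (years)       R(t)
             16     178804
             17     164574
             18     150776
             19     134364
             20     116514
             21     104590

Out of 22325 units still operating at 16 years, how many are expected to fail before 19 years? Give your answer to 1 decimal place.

The relevant probability is 1 − 134364/178804 = 0.248540.
Expected number = 22325 × 0.248540 = 5548.7.

5548.7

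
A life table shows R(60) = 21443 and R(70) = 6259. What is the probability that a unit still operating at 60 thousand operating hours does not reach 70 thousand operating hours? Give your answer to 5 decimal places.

0.70811

P(fail before 70 | operational at 60) = 1 − R(70)/R(60) = 1 − 6259/21443 = (15184)/21443 = 0.708110.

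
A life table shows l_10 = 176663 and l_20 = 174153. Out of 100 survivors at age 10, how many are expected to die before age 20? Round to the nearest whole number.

1

The relevant probability is 1 − 174153/176663 = 0.014208.
Expected number = 100 × 0.014208 = 1.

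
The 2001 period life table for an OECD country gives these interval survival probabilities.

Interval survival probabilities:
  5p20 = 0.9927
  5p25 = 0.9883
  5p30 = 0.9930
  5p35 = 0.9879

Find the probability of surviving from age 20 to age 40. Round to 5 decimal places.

The overall survival probability is 0.9927 × 0.9883 × 0.9930 × 0.9879.
= 0.962430.

0.96243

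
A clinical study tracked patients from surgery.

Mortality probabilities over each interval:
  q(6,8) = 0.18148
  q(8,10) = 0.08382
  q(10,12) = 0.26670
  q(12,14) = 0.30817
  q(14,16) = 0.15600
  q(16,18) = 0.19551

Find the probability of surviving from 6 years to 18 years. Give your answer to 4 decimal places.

Chaining the interval survival probabilities: (1 − 0.18148) × (1 − 0.08382) × (1 − 0.26670) × (1 − 0.30817) × (1 − 0.15600) × (1 − 0.19551).
= 0.81852 × 0.91618 × 0.73330 × 0.69183 × 0.84400 × 0.80449 = 0.258318.

0.2583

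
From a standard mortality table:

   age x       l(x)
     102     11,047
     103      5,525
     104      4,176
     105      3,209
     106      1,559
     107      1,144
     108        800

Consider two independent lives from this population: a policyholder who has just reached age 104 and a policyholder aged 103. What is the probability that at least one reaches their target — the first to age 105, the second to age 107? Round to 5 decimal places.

0.81639

p₁ = l(105)/l(104) = 3,209/4,176 = 0.768439; p₂ = l(107)/l(103) = 1,144/5,525 = 0.207059.
P(at least one) = 1 − (1−p₁)(1−p₂) = 1 − 0.231561 × 0.792941 = 0.816386.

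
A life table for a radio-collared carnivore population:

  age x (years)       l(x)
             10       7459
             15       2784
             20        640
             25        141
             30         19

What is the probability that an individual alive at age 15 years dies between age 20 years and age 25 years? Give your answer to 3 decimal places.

This is the probability of reaching 20 but not 25, conditional on being alive at 15: (l(20) − l(25)) / l(15).
= (640 − 141) / 2784 = 499 / 2784 = 0.179239.

0.179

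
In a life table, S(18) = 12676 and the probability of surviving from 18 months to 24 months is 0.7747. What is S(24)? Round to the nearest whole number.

S(24) = S(18) × p = 12676 × 0.7747 = 9820.

9820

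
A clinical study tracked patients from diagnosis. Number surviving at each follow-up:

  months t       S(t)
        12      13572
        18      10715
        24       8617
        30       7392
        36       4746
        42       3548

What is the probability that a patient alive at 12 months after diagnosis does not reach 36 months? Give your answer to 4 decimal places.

P(die before 36 | alive at 12) = 1 − S(36)/S(12) = 1 − 4746/13572 = (8826)/13572 = 0.650309.

0.6503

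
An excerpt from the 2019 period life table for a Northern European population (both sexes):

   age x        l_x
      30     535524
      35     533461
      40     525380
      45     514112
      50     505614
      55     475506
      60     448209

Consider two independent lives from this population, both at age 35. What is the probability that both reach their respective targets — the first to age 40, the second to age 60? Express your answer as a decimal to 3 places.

0.827

p₁ = l_40/l_35 = 525380/533461 = 0.984852; p₂ = l_60/l_35 = 448209/533461 = 0.840191.
P(both) = p₁ × p₂ = 0.984852 × 0.840191 = 0.827464.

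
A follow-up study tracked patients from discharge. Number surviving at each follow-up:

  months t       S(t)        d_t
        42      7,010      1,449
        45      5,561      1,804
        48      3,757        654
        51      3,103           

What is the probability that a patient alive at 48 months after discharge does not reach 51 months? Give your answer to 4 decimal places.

P(die before 51 | alive at 48) = 1 − S(51)/S(48) = 1 − 3,103/3,757 = (654)/3,757 = 0.174075.

0.1741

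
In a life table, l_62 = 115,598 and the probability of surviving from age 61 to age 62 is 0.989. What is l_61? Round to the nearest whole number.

116884

l_61 = l_62 / p = 115,598 / 0.989 = 116884.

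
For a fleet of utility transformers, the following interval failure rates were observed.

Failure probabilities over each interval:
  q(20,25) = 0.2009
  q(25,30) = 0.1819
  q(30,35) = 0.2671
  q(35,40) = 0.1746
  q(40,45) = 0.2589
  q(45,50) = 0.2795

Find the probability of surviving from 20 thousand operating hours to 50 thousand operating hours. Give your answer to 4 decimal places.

The overall survival probability is (1 − 0.2009) × (1 − 0.1819) × (1 − 0.2671) × (1 − 0.1746) × (1 − 0.2589) × (1 − 0.2795).
= 0.7991 × 0.8181 × 0.7329 × 0.8254 × 0.7411 × 0.7205 = 0.211168.

0.2112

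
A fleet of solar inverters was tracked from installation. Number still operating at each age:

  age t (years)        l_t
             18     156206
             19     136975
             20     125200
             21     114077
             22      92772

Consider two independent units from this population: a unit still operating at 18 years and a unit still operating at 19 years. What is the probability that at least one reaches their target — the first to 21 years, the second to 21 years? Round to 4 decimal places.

p₁ = l_21/l_18 = 114077/156206 = 0.730298; p₂ = l_21/l_19 = 114077/136975 = 0.832831.
P(at least one) = 1 − (1−p₁)(1−p₂) = 1 − 0.269702 × 0.167169 = 0.954914.

0.9549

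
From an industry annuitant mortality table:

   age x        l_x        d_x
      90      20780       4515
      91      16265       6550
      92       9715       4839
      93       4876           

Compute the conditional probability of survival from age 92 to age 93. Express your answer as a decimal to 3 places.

0.502

The conditional survival probability is l_93/l_92 = 4876/9715 = 0.501904.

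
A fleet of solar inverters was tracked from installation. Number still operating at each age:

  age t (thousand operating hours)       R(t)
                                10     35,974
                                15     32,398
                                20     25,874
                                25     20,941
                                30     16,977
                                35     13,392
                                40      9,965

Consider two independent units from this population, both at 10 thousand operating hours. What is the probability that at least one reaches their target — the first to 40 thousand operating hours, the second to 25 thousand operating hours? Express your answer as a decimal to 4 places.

p₁ = R(40)/R(10) = 9,965/35,974 = 0.277006; p₂ = R(25)/R(10) = 20,941/35,974 = 0.582115.
P(at least one) = 1 − (1−p₁)(1−p₂) = 1 − 0.722994 × 0.417885 = 0.697872.

0.6979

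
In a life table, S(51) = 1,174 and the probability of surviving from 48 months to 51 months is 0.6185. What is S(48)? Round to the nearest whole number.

S(48) = S(51) / p = 1,174 / 0.6185 = 1898.

1898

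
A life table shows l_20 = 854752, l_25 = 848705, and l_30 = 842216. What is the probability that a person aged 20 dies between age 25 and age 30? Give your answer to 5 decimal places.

0.00759

This is the probability of reaching 25 but not 30, conditional on being alive at 20: (l_25 − l_30) / l_20.
= (848705 − 842216) / 854752 = 6489 / 854752 = 0.007592.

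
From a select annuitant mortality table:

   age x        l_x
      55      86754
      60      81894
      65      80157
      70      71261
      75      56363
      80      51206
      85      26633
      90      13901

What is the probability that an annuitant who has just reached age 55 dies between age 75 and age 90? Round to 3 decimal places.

This is the probability of reaching 75 but not 90, conditional on being alive at 55: (l_75 − l_90) / l_55.
= (56363 − 13901) / 86754 = 42462 / 86754 = 0.489453.

0.489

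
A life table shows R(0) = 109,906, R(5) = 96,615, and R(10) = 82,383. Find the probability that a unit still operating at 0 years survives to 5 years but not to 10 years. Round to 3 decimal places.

This is the probability of reaching 5 but not 10, conditional on being operational at 0: (R(5) − R(10)) / R(0).
= (96,615 − 82,383) / 109,906 = 14,232 / 109,906 = 0.129492.

0.129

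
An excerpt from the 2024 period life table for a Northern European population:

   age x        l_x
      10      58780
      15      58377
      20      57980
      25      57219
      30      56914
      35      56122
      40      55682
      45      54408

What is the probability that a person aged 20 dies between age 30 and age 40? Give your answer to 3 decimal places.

We want 10|10q20 = (l_30 − l_40)/l_20.
This is the probability of reaching 30 but not 40, conditional on being alive at 20: (l_30 − l_40) / l_20.
= (56914 − 55682) / 57980 = 1232 / 57980 = 0.021249.

0.021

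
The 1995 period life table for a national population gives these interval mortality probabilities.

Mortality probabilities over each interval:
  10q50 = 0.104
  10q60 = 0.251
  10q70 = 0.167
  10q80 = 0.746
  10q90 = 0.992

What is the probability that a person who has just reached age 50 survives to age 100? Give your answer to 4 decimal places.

0.0011

The overall survival probability is (1 − 0.104) × (1 − 0.251) × (1 − 0.167) × (1 − 0.746) × (1 − 0.992).
= 0.896 × 0.749 × 0.833 × 0.254 × 0.008 = 0.001136.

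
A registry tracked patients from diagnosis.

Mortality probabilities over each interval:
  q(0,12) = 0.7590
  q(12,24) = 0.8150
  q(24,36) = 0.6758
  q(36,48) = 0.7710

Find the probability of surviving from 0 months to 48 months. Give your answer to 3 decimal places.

The overall survival probability is (1 − 0.7590) × (1 − 0.8150) × (1 − 0.6758) × (1 − 0.7710).
= 0.2410 × 0.1850 × 0.3242 × 0.2290 = 0.003310.

0.003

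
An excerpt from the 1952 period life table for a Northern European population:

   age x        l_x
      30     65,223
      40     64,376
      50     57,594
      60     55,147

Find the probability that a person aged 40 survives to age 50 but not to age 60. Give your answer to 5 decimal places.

0.03801

This is the probability of reaching 50 but not 60, conditional on being alive at 40: (l_50 − l_60) / l_40.
= (57,594 − 55,147) / 64,376 = 2,447 / 64,376 = 0.038011.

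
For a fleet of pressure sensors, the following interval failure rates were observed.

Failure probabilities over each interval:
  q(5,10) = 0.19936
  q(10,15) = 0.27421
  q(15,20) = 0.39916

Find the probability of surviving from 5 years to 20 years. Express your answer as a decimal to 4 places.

0.3491

The overall survival probability is (1 − 0.19936) × (1 − 0.27421) × (1 − 0.39916).
= 0.80064 × 0.72579 × 0.60084 = 0.349146.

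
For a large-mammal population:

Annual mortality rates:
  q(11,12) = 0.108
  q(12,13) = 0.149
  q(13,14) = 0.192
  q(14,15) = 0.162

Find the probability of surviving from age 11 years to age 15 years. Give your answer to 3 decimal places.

0.514

P(survive 11→15) = (1 − 0.108) × (1 − 0.149) × (1 − 0.192) × (1 − 0.162).
= 0.892 × 0.851 × 0.808 × 0.838 = 0.513984.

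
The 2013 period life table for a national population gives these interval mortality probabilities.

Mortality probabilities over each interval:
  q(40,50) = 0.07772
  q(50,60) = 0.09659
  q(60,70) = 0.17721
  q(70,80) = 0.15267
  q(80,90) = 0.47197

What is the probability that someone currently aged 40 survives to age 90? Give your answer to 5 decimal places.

0.30672

Chaining the interval survival probabilities: (1 − 0.07772) × (1 − 0.09659) × (1 − 0.17721) × (1 − 0.15267) × (1 − 0.47197).
= 0.92228 × 0.90341 × 0.82279 × 0.84733 × 0.52803 = 0.306724.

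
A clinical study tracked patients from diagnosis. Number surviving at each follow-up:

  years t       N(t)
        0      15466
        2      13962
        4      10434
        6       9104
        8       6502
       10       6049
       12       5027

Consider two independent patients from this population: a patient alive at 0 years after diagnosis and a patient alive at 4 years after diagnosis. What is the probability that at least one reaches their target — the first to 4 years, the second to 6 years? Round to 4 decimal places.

0.9585

p₁ = N(4)/N(0) = 10434/15466 = 0.674641; p₂ = N(6)/N(4) = 9104/10434 = 0.872532.
P(at least one) = 1 − (1−p₁)(1−p₂) = 1 − 0.325359 × 0.127468 = 0.958527.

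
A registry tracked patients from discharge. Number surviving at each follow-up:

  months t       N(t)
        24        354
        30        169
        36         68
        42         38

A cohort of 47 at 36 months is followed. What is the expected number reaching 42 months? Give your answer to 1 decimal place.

26.3

The relevant probability is 38/68 = 0.558824.
Expected number = 47 × 0.558824 = 26.3.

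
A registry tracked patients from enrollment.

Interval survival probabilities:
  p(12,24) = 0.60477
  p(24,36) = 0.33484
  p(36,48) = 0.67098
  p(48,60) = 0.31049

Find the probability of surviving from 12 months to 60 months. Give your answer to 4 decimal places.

P(survive 12→60) = 0.60477 × 0.33484 × 0.67098 × 0.31049.
= 0.042188.

0.0422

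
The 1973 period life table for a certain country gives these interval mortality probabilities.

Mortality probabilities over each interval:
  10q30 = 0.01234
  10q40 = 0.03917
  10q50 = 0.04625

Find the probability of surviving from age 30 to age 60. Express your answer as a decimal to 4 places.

The overall survival probability is (1 − 0.01234) × (1 − 0.03917) × (1 − 0.04625).
= 0.98766 × 0.96083 × 0.95375 = 0.905083.

0.9051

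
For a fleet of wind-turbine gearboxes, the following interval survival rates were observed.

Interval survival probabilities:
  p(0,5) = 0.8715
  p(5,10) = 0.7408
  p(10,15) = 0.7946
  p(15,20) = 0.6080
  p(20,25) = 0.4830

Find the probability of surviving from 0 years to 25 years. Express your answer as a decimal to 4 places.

0.1506

Survival from 0 to 25 is the product of surviving each interval: 0.8715 × 0.7408 × 0.7946 × 0.6080 × 0.4830.
= 0.150649.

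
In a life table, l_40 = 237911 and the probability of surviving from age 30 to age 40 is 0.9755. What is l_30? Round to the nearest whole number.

l_30 = l_40 / p = 237911 / 0.9755 = 243886.

243886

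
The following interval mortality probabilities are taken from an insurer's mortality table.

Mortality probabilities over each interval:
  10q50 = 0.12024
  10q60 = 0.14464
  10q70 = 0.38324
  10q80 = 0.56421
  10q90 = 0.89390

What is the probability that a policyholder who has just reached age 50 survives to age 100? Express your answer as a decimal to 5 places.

The overall survival probability is (1 − 0.12024) × (1 − 0.14464) × (1 − 0.38324) × (1 − 0.56421) × (1 − 0.89390).
= 0.87976 × 0.85536 × 0.61676 × 0.43579 × 0.10610 = 0.021460.

0.02146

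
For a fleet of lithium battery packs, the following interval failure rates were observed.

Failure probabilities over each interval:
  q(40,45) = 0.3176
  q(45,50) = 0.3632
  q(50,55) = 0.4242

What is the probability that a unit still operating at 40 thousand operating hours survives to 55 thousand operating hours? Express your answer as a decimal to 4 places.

Survival from 40 to 55 is the product of surviving each interval: (1 − 0.3176) × (1 − 0.3632) × (1 − 0.4242).
= 0.6824 × 0.6368 × 0.5758 = 0.250215.

0.2502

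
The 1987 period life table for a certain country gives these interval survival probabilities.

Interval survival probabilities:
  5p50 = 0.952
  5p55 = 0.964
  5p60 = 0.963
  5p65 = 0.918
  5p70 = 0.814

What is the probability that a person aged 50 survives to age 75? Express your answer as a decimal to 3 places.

0.660

The overall survival probability is 0.952 × 0.964 × 0.963 × 0.918 × 0.814.
= 0.660400.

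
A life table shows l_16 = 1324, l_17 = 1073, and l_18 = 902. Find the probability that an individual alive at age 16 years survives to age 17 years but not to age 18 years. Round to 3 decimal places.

This is the probability of reaching 17 but not 18, conditional on being alive at 16: (l_17 − l_18) / l_16.
= (1073 − 902) / 1324 = 171 / 1324 = 0.129154.

0.129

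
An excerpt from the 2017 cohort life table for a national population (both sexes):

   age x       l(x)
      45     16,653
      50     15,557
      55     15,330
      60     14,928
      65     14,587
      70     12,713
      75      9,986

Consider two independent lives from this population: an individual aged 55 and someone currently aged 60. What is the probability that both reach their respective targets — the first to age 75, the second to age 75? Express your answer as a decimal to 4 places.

0.4358

p₁ = l(75)/l(55) = 9,986/15,330 = 0.651402; p₂ = l(75)/l(60) = 9,986/14,928 = 0.668944.
P(both) = p₁ × p₂ = 0.651402 × 0.668944 = 0.435751.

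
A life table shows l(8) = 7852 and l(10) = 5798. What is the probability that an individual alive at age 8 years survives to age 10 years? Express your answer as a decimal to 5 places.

0.73841

The conditional survival probability is l(10)/l(8) = 5798/7852 = 0.738411.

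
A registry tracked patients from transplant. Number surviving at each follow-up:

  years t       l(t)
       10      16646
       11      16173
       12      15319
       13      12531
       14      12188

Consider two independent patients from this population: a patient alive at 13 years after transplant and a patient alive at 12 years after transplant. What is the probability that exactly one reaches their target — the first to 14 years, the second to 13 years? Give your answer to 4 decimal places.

0.1994

p₁ = l(14)/l(13) = 12188/12531 = 0.972628; p₂ = l(13)/l(12) = 12531/15319 = 0.818004.
P(exactly one) = p₁(1−p₂) + (1−p₁)p₂ = 0.177014 + 0.022390 = 0.199405.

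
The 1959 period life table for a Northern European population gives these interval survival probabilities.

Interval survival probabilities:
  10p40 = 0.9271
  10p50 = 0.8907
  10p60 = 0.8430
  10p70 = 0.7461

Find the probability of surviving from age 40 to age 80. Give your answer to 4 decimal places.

The overall survival probability is 0.9271 × 0.8907 × 0.8430 × 0.7461.
= 0.519377.

0.5194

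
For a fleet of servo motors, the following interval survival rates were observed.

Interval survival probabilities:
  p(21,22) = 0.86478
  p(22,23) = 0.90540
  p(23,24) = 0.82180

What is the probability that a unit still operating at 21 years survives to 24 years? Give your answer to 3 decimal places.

The overall survival probability is 0.86478 × 0.90540 × 0.82180.
= 0.643446.

0.643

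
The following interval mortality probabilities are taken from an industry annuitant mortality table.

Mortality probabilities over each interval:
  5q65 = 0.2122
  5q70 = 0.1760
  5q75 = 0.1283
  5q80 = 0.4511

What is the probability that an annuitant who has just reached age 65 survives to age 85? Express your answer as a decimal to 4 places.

0.3106

20p65 = (1 − 0.2122) × (1 − 0.1760) × (1 − 0.1283) × (1 − 0.4511).
= 0.7878 × 0.8240 × 0.8717 × 0.5489 = 0.310601.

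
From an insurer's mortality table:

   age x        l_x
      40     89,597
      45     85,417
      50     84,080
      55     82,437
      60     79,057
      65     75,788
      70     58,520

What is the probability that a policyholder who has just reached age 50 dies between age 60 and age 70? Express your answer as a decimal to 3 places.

0.244

We want 10|10q50 = (l_60 − l_70)/l_50.
This is the probability of reaching 60 but not 70, conditional on being alive at 50: (l_60 − l_70) / l_50.
= (79,057 − 58,520) / 84,080 = 20,537 / 84,080 = 0.244255.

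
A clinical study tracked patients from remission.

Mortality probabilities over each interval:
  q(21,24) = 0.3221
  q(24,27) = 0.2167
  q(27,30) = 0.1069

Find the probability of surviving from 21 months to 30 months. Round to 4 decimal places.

0.4742

P(survive 21→30) = (1 − 0.3221) × (1 − 0.2167) × (1 − 0.1069).
= 0.6779 × 0.7833 × 0.8931 = 0.474235.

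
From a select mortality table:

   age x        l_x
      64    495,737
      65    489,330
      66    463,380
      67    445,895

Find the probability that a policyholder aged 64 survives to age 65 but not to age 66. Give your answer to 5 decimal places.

We want 1|1q64 = (l_65 − l_66)/l_64.
This is the probability of reaching 65 but not 66, conditional on being alive at 64: (l_65 − l_66) / l_64.
= (489,330 − 463,380) / 495,737 = 25,950 / 495,737 = 0.052346.

0.05235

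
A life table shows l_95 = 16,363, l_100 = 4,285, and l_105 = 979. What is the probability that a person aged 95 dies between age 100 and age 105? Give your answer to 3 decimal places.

This is the probability of reaching 100 but not 105, conditional on being alive at 95: (l_100 − l_105) / l_95.
= (4,285 − 979) / 16,363 = 3,306 / 16,363 = 0.202041.

0.202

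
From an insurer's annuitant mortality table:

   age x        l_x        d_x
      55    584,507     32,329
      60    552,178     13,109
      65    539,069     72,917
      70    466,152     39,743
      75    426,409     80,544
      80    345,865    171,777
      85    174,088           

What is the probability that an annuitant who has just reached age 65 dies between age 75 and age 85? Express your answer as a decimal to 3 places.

0.468

We want 10|10q65 = (l_75 − l_85)/l_65.
This is the probability of reaching 75 but not 85, conditional on being alive at 65: (l_75 − l_85) / l_65.
= (426,409 − 174,088) / 539,069 = 252,321 / 539,069 = 0.468068.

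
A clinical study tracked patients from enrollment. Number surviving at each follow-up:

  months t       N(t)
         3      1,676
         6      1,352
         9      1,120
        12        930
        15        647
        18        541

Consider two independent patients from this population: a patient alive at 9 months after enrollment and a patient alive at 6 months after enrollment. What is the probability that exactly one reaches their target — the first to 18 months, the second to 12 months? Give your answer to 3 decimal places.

p₁ = N(18)/N(9) = 541/1,120 = 0.483036; p₂ = N(12)/N(6) = 930/1,352 = 0.687870.
P(exactly one) = p₁(1−p₂) + (1−p₁)p₂ = 0.150770 + 0.355604 = 0.506374.

0.506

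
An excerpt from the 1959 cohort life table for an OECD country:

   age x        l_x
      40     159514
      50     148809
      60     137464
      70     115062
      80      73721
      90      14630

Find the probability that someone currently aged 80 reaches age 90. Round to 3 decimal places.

The conditional survival probability is l_90/l_80 = 14630/73721 = 0.198451.

0.198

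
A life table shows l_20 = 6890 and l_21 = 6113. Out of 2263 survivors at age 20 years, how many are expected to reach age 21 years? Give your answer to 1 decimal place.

The relevant probability is 6113/6890 = 0.887228.
Expected number = 2263 × 0.887228 = 2007.8.

2007.8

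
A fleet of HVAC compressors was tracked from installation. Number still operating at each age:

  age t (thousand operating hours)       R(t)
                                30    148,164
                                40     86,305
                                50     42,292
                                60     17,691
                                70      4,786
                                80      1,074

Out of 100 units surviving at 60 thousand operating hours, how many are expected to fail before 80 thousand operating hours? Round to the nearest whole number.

The relevant probability is 1 − 1,074/17,691 = 0.939291.
Expected number = 100 × 0.939291 = 94.

94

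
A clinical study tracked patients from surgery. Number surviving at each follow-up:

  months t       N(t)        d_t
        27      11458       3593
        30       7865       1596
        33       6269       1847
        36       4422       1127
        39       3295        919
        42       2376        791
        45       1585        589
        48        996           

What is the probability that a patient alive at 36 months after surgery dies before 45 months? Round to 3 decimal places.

0.642

P(die before 45 | alive at 36) = 1 − N(45)/N(36) = 1 − 1585/4422 = (2837)/4422 = 0.641565.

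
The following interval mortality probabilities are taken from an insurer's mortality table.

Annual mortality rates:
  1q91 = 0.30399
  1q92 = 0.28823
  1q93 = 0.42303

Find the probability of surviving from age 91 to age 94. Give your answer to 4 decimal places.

0.2858

The overall survival probability is (1 − 0.30399) × (1 − 0.28823) × (1 − 0.42303).
= 0.69601 × 0.71177 × 0.57697 = 0.285830.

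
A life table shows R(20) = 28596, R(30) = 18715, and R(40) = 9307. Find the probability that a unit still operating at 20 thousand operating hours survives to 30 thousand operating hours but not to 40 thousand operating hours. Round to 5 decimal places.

This is the probability of reaching 30 but not 40, conditional on being operational at 20: (R(30) − R(40)) / R(20).
= (18715 − 9307) / 28596 = 9408 / 28596 = 0.328997.

0.32900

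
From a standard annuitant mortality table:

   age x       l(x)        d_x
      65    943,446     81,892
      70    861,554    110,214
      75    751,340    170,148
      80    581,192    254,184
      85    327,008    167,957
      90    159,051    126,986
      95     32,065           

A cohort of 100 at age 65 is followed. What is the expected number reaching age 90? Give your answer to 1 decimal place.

The relevant probability is 159,051/943,446 = 0.168585.
Expected number = 100 × 0.168585 = 16.9.

16.9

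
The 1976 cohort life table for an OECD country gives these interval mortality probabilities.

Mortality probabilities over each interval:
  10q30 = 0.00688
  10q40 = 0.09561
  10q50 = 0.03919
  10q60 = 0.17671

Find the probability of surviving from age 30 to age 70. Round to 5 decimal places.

0.71047

The overall survival probability is (1 − 0.00688) × (1 − 0.09561) × (1 − 0.03919) × (1 − 0.17671).
= 0.99312 × 0.90439 × 0.96081 × 0.82329 = 0.710473.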